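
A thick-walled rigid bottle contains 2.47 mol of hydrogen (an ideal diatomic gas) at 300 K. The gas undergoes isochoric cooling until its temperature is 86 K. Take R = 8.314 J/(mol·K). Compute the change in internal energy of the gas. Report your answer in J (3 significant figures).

Constant volume ⇒ W = 0, so Q = ΔU = nCᵥΔT with Cᵥ = 5R/2 = 20.79 J/(mol·K).
ΔU = (2.47)(20.79)(86 − 300) = -10987 J.

ΔU ≈ -11000 J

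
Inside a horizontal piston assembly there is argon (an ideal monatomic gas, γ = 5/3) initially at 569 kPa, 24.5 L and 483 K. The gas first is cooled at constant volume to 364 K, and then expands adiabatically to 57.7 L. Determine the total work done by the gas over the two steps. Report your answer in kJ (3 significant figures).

Step 1 (isochoric): W = 0 (constant volume).
After step 1: P = 428.8 kPa (V unchanged).
Step 2 (adiabatic): W = (P₁V₁ − P₂V₂)/(γ−1) = (10506 − 5935)/0.667 = 6856 J.
W_total = 0 + 6856 = 6856 J.

W_total ≈ 6.86 kJ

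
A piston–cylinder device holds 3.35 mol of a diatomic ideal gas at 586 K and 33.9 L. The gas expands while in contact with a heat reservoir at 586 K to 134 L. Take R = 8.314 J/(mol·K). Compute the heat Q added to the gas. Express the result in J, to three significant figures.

Isothermal ⇒ ΔU = 0, so Q = W = nRT ln(V₂/V₁).
Q = (3.35)(8.314)(586) ln(134/33.9) = 16321 × 1.374 = 22432 J.

Q ≈ 22400 J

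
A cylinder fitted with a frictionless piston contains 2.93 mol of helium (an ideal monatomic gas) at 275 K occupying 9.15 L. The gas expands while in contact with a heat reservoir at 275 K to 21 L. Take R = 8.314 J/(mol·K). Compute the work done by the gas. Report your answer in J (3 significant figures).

W ≈ 5570 J

Isothermal: W = nRT ln(V₂/V₁).
W = (2.93)(8.314)(275) × ln(21/9.15)
  = 6699 × 0.8308
W_by_gas = 5565 J.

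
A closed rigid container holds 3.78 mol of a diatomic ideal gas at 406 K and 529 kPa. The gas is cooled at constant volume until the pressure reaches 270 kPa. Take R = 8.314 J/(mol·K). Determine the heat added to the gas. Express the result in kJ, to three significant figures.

Constant volume ⇒ W = 0, so Q = ΔU = nCᵥΔT with Cᵥ = 5R/2 = 20.79 J/(mol·K).
At constant V, T₂/T₁ = P₂/P₁ ⇒ ΔT = T₁(P₂/P₁ − 1) = 406·(270/529 − 1) = -198.8 K.
ΔU = (3.78)(20.79)(-198.8) = -15618 J.

Q ≈ -15.6 kJ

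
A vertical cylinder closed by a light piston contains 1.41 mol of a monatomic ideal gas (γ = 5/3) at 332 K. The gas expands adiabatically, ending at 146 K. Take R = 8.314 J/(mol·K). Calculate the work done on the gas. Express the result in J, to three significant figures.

Adiabatic ⇒ Q = 0, so W_by = −ΔU = nCᵥ(T₁ − T₂).
Cᵥ = 3R/2 = 12.47 J/(mol·K).
W = (1.41)(12.47)(332 − 146) = 3271 J.
Work on gas = −W_by = -3271 J.

W ≈ -3270 J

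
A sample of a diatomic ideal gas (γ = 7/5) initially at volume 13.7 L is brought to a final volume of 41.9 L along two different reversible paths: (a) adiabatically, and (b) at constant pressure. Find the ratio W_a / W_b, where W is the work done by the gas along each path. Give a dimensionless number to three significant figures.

W_a / W_b ≈ 0.438

Path (a) adiabatic: W = P₁V₁(1 − (V₁/V₂)^(γ−1))/(γ−1) → W_a/(P₁V₁) = 0.9014.
Path (b) isobaric: W = P₁(V₂ − V₁) → W_b/(P₁V₁) = 2.058.
W_a / W_b = 0.9014 / 2.058 = 0.4379.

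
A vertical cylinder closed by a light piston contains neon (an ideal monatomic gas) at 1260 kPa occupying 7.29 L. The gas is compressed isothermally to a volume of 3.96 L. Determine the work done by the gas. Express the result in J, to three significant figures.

W ≈ -5610 J

Isothermal: W = nRT ln(V₂/V₁) = P₁V₁ ln(V₂/V₁).
P₁V₁ = (1260 kPa)(7.29 L) = 9185 J.
W = 9185 × ln(3.96/7.29) = 9185 × -0.6103
W_by_gas = -5605 J.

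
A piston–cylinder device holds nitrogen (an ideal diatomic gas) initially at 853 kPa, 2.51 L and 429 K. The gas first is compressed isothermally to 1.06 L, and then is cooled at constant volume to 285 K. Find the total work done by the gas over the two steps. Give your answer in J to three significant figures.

Step 1 (isothermal): W = P₁V₁ ln(V₂/V₁) = (2141) ln(1.06/2.51) = -1846 J.
Step 2 (isochoric): W = 0 (constant volume).
W_total = -1846 + 0 = -1846 J.

W_total ≈ -1850 J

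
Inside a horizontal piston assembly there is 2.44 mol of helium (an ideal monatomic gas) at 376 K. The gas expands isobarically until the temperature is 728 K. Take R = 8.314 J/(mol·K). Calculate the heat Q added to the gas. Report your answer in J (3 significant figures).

Q ≈ 17900 J

Isobaric: W = nRΔT = (2.44)(8.314)(352) = 7141 J.
ΔU = nCᵥΔT with Cᵥ = 3R/2: ΔU = (2.44)(12.47)(352) = 10711 J.
Q = ΔU + W = 10711 + 7141 = 17852 J.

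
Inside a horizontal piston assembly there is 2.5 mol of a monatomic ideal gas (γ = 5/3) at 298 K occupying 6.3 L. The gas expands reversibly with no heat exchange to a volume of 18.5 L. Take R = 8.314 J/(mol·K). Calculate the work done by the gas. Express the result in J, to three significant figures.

Adiabatic: TV^(γ−1) = const with γ = 5/3.
T₂ = T₁ (V₁/V₂)^(γ−1) = 298 × (6.3/18.5)^0.667 = 298 × 0.4877 = 145.3 K.
W_by = nCᵥ(T₁ − T₂) = (2.5)(12.47)(298 − 145.3) = 4760 J.

W ≈ 4760 J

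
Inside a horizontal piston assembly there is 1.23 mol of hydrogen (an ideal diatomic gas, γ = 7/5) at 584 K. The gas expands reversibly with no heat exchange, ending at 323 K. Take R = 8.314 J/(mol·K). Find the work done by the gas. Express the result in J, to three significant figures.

W ≈ 6670 J

Adiabatic ⇒ Q = 0, so W_by = −ΔU = nCᵥ(T₁ − T₂).
Cᵥ = 5R/2 = 20.79 J/(mol·K).
W = (1.23)(20.79)(584 − 323) = 6673 J.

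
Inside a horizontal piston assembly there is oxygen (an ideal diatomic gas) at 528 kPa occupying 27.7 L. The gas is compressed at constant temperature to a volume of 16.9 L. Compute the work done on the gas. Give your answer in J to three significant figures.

W ≈ 7230 J

Isothermal: W = nRT ln(V₂/V₁) = P₁V₁ ln(V₂/V₁).
P₁V₁ = (528 kPa)(27.7 L) = 14626 J.
W = 14626 × ln(16.9/27.7) = 14626 × -0.4941
W_by_gas = -7227 J; work on gas = −W_by = 7227 J.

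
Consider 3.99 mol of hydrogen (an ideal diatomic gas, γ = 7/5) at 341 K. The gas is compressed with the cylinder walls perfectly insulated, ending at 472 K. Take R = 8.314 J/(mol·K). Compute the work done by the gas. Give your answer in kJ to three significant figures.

Adiabatic ⇒ Q = 0, so W_by = −ΔU = nCᵥ(T₁ − T₂).
Cᵥ = 5R/2 = 20.79 J/(mol·K).
W = (3.99)(20.79)(341 − 472) = -10864 J.

W ≈ -10.9 kJ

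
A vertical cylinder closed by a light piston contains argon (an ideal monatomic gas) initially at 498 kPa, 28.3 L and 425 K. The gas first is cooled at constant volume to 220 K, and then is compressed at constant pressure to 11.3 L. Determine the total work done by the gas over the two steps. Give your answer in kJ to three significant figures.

Step 1 (isochoric): W = 0 (constant volume).
After step 1: P = 257.8 kPa (V unchanged).
Step 2 (isobaric): W = PΔV = (257.8 kPa)(11.3 − 28.3 L) = -4382 J.
W_total = 0 − 4382 = -4382 J.

W_total ≈ -4.38 kJ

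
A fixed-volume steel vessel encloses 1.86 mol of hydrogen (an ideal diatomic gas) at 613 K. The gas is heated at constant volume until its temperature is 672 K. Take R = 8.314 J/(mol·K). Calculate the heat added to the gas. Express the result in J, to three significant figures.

Constant volume ⇒ W = 0, so Q = ΔU = nCᵥΔT with Cᵥ = 5R/2 = 20.79 J/(mol·K).
ΔU = (1.86)(20.79)(672 − 613) = 2281 J.

Q ≈ 2280 J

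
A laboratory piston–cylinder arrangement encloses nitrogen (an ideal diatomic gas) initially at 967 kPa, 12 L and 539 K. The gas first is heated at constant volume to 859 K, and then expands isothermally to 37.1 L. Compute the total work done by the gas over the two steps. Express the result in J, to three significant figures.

Step 1 (isochoric): W = 0 (constant volume).
After step 1: P = 1541 kPa (V unchanged).
Step 2 (isothermal): W = P₁V₁ ln(V₂/V₁) = (18493) ln(37.1/12) = 20873 J.
W_total = 0 + 20873 = 20873 J.

W_total ≈ 20900 J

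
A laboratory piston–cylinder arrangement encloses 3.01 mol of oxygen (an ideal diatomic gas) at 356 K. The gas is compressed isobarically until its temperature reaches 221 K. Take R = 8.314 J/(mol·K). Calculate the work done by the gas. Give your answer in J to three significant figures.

Isobaric: W = P ΔV = nR ΔT.
W = (3.01)(8.314)(221 − 356) = -3378 J.

W ≈ -3380 J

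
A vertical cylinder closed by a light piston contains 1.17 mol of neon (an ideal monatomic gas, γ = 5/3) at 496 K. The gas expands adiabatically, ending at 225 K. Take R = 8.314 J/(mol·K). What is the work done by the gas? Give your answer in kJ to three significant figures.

Adiabatic ⇒ Q = 0, so W_by = −ΔU = nCᵥ(T₁ − T₂).
Cᵥ = 3R/2 = 12.47 J/(mol·K).
W = (1.17)(12.47)(496 − 225) = 3954 J.

W ≈ 3.95 kJ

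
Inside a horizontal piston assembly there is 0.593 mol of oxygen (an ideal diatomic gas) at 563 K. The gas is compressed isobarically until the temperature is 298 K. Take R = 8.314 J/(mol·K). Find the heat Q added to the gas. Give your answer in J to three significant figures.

Isobaric: W = nRΔT = (0.593)(8.314)(-265) = -1307 J.
ΔU = nCᵥΔT with Cᵥ = 5R/2: ΔU = (0.593)(20.79)(-265) = -3266 J.
Q = ΔU + W = -3266 − 1307 = -4573 J.

Q ≈ -4570 J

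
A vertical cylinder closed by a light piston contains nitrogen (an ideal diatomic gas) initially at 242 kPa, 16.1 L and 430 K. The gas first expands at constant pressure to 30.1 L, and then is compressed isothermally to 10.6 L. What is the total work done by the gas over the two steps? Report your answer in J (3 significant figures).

Step 1 (isobaric): W = PΔV = (242 kPa)(30.1 − 16.1 L) = 3388 J.
After step 1: P = 242 kPa, V = 30.1 L, T = 803.9 K.
Step 2 (isothermal): W = P₁V₁ ln(V₂/V₁) = (7284) ln(10.6/30.1) = -7602 J.
W_total = 3388 − 7602 = -4214 J.

W_total ≈ -4210 J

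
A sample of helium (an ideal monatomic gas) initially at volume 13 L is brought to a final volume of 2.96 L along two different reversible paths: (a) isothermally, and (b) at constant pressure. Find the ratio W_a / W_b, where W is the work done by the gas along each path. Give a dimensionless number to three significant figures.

Path (a) isothermal: W = P₁V₁ ln(V₂/V₁) → W_a/(P₁V₁) = -1.48.
Path (b) isobaric: W = P₁(V₂ − V₁) → W_b/(P₁V₁) = -0.7723.
W_a / W_b = -1.48 / -0.7723 = 1.916.

W_a / W_b ≈ 1.92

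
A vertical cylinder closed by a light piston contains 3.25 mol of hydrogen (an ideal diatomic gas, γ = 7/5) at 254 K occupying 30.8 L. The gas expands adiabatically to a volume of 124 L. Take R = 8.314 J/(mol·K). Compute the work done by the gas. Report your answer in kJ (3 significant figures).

Adiabatic: TV^(γ−1) = const with γ = 7/5.
T₂ = T₁ (V₁/V₂)^(γ−1) = 254 × (30.8/124)^0.4 = 254 × 0.5729 = 145.5 K.
W_by = nCᵥ(T₁ − T₂) = (3.25)(20.79)(254 − 145.5) = 7329 J.

W ≈ 7.33 kJ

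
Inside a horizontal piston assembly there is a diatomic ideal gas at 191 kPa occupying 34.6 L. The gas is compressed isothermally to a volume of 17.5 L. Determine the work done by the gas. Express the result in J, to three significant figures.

Isothermal: W = nRT ln(V₂/V₁) = P₁V₁ ln(V₂/V₁).
P₁V₁ = (191 kPa)(34.6 L) = 6609 J.
W = 6609 × ln(17.5/34.6) = 6609 × -0.6817
W_by_gas = -4505 J.

W ≈ -4500 J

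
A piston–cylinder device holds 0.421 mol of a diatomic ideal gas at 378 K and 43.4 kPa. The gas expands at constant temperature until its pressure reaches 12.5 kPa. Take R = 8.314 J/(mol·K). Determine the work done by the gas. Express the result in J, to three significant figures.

W ≈ 1650 J

Isothermal process: W = nRT ln(V₂/V₁) = nRT ln(P₁/P₂).
W = (0.421)(8.314)(378) × ln(43.4/12.5)
  = 1323 × ln(3.472) = 1323 × 1.245
W_by_gas = 1647 J.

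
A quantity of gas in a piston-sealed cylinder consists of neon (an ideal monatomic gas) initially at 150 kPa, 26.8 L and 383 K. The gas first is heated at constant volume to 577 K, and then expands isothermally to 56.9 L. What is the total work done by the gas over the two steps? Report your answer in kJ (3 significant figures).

Step 1 (isochoric): W = 0 (constant volume).
After step 1: P = 226 kPa (V unchanged).
Step 2 (isothermal): W = P₁V₁ ln(V₂/V₁) = (6056) ln(56.9/26.8) = 4560 J.
W_total = 0 + 4560 = 4560 J.

W_total ≈ 4.56 kJ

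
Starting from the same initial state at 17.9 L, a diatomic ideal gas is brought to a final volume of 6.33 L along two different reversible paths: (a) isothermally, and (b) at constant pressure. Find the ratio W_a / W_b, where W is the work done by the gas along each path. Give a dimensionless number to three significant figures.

Path (a) isothermal: W = P₁V₁ ln(V₂/V₁) → W_a/(P₁V₁) = -1.04.
Path (b) isobaric: W = P₁(V₂ − V₁) → W_b/(P₁V₁) = -0.6464.
W_a / W_b = -1.04 / -0.6464 = 1.608.

W_a / W_b ≈ 1.61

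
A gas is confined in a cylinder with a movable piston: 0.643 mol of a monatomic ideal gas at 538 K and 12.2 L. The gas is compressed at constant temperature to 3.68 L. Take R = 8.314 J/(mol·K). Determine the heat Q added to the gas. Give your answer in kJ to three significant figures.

Q ≈ -3.45 kJ

Isothermal ⇒ ΔU = 0, so Q = W = nRT ln(V₂/V₁).
Q = (0.643)(8.314)(538) ln(3.68/12.2) = 2876 × -1.199 = -3447 J.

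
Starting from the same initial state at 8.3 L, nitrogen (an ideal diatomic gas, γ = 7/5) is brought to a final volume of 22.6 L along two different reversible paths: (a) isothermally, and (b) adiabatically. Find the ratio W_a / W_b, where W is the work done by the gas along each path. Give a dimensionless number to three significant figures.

W_a / W_b ≈ 1.21

Path (a) isothermal: W = P₁V₁ ln(V₂/V₁) → W_a/(P₁V₁) = 1.002.
Path (b) adiabatic: W = P₁V₁(1 − (V₁/V₂)^(γ−1))/(γ−1) → W_b/(P₁V₁) = 0.8253.
W_a / W_b = 1.002 / 0.8253 = 1.214.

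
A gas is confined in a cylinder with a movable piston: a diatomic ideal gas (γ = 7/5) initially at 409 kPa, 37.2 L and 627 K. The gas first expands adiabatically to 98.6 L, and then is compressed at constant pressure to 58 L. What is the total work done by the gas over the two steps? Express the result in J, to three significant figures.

Step 1 (adiabatic): W = (P₁V₁ − P₂V₂)/(γ−1) = (15215 − 10302)/0.4 = 12281 J.
After step 1: P = 104.5 kPa, V = 98.6 L, T = 424.6 K.
Step 2 (isobaric): W = PΔV = (104.5 kPa)(58 − 98.6 L) = -4242 J.
W_total = 12281 − 4242 = 8039 J.

W_total ≈ 8040 J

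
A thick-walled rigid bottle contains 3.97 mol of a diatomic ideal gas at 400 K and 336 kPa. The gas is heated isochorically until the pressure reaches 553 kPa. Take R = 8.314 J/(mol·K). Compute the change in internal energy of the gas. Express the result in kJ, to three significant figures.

Constant volume ⇒ W = 0, so Q = ΔU = nCᵥΔT with Cᵥ = 5R/2 = 20.79 J/(mol·K).
At constant V, T₂/T₁ = P₂/P₁ ⇒ ΔT = T₁(P₂/P₁ − 1) = 400·(553/336 − 1) = 258.3 K.
ΔU = (3.97)(20.79)(258.3) = 21317 J.

ΔU ≈ 21.3 kJ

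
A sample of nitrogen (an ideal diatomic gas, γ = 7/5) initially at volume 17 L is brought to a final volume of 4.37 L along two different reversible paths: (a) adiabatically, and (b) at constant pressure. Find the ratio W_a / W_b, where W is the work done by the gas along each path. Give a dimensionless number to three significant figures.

Path (a) adiabatic: W = P₁V₁(1 − (V₁/V₂)^(γ−1))/(γ−1) → W_a/(P₁V₁) = -1.805.
Path (b) isobaric: W = P₁(V₂ − V₁) → W_b/(P₁V₁) = -0.7429.
W_a / W_b = -1.805 / -0.7429 = 2.429.

W_a / W_b ≈ 2.43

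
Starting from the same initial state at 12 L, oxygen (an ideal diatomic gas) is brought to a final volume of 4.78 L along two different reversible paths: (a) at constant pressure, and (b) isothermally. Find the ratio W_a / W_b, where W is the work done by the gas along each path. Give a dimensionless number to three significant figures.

Path (a) isobaric: W = P₁(V₂ − V₁) → W_a/(P₁V₁) = -0.6017.
Path (b) isothermal: W = P₁V₁ ln(V₂/V₁) → W_b/(P₁V₁) = -0.9205.
W_a / W_b = -0.6017 / -0.9205 = 0.6537.

W_a / W_b ≈ 0.654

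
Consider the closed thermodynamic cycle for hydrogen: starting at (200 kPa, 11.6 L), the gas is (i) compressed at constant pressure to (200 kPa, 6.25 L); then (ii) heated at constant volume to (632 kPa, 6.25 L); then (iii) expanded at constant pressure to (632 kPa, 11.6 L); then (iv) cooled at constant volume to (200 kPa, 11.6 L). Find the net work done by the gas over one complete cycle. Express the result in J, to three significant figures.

W_net ≈ 2310 J

Constant-volume legs do no work.
W(i) = (200)(6.25 − 11.6) = -1070 J; W(iii) = (632)(11.6 − 6.25) = 3381 J.
W_net = -1070 + 3381 = 2311 J (the clockwise enclosed area).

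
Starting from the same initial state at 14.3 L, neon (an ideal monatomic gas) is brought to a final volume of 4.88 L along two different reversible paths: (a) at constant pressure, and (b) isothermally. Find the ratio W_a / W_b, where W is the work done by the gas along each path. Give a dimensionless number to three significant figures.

Path (a) isobaric: W = P₁(V₂ − V₁) → W_a/(P₁V₁) = -0.6587.
Path (b) isothermal: W = P₁V₁ ln(V₂/V₁) → W_b/(P₁V₁) = -1.075.
W_a / W_b = -0.6587 / -1.075 = 0.6127.

W_a / W_b ≈ 0.613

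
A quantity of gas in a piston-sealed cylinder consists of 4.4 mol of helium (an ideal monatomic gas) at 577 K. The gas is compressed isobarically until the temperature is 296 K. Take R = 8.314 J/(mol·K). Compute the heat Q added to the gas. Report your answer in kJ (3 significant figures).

Isobaric: W = nRΔT = (4.4)(8.314)(-281) = -10279 J.
ΔU = nCᵥΔT with Cᵥ = 3R/2: ΔU = (4.4)(12.47)(-281) = -15419 J.
Q = ΔU + W = -15419 − 10279 = -25699 J.

Q ≈ -25.7 kJ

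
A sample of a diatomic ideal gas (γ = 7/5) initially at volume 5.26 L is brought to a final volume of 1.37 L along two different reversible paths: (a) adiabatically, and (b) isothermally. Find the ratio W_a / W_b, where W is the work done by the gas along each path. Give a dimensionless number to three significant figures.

Path (a) adiabatic: W = P₁V₁(1 − (V₁/V₂)^(γ−1))/(γ−1) → W_a/(P₁V₁) = -1.782.
Path (b) isothermal: W = P₁V₁ ln(V₂/V₁) → W_b/(P₁V₁) = -1.345.
W_a / W_b = -1.782 / -1.345 = 1.325.

W_a / W_b ≈ 1.32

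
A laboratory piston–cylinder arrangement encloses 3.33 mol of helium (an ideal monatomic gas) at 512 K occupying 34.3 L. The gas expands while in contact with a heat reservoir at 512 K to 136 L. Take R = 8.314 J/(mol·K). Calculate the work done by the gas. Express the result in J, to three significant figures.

Isothermal: W = nRT ln(V₂/V₁).
W = (3.33)(8.314)(512) × ln(136/34.3)
  = 14175 × 1.378
W_by_gas = 19526 J.

W ≈ 19500 J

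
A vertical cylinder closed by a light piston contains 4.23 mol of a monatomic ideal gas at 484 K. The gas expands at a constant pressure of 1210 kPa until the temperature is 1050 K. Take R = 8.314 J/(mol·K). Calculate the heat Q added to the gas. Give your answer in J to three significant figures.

Q ≈ 49800 J

Isobaric: W = nRΔT = (4.23)(8.314)(566) = 19905 J.
ΔU = nCᵥΔT with Cᵥ = 3R/2: ΔU = (4.23)(12.47)(566) = 29858 J.
Q = ΔU + W = 29858 + 19905 = 49763 J.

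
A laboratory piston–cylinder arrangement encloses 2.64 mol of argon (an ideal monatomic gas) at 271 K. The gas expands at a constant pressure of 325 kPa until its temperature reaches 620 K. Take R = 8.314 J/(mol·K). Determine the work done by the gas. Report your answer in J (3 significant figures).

Isobaric: W = P ΔV = nR ΔT.
W = (2.64)(8.314)(620 − 271) = 7660 J.

W ≈ 7660 J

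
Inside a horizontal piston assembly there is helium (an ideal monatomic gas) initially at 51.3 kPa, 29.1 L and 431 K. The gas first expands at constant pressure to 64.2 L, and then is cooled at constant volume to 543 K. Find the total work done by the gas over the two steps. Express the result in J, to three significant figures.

Step 1 (isobaric): W = PΔV = (51.3 kPa)(64.2 − 29.1 L) = 1801 J.
Step 2 (isochoric): W = 0 (constant volume).
W_total = 1801 + 0 = 1801 J.

W_total ≈ 1800 J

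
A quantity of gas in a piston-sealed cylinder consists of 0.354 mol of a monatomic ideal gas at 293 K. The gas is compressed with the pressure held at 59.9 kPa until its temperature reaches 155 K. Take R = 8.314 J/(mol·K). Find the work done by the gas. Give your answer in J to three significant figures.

W ≈ -406 J

Isobaric: W = P ΔV = nR ΔT.
W = (0.354)(8.314)(155 − 293) = -406.2 J.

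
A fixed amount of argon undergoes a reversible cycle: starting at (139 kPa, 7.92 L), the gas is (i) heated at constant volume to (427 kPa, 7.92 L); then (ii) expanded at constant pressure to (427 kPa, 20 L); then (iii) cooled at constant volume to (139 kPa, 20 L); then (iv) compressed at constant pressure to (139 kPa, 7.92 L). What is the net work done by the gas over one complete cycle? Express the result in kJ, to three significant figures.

Constant-volume legs do no work.
W(ii) = (427)(20 − 7.92) = 5158 J; W(iv) = (139)(7.92 − 20) = -1679 J.
W_net = 5158 − 1679 = 3479 J (the clockwise enclosed area).

W_net ≈ 3.48 kJ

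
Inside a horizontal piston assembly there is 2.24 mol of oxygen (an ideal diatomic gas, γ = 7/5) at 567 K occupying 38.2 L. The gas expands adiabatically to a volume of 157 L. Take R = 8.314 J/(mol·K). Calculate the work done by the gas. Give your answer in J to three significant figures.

Adiabatic: TV^(γ−1) = const with γ = 7/5.
T₂ = T₁ (V₁/V₂)^(γ−1) = 567 × (38.2/157)^0.4 = 567 × 0.5682 = 322.1 K.
W_by = nCᵥ(T₁ − T₂) = (2.24)(20.79)(567 − 322.1) = 11400 J.

W ≈ 11400 J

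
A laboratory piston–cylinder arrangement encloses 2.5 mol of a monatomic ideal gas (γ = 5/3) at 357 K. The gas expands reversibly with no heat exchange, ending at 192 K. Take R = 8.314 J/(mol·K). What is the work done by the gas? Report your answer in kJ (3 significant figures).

Adiabatic ⇒ Q = 0, so W_by = −ΔU = nCᵥ(T₁ − T₂).
Cᵥ = 3R/2 = 12.47 J/(mol·K).
W = (2.5)(12.47)(357 − 192) = 5144 J.

W ≈ 5.14 kJ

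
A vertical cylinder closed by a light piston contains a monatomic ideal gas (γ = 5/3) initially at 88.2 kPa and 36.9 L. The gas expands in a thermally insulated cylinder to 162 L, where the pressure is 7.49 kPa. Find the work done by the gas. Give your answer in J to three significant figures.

Adiabatic: W = (P₁V₁ − P₂V₂)/(γ − 1) with γ = 5/3.
P₁V₁ = 3255 J, P₂V₂ = 1213 J.
W = (3255 − 1213) / 0.6667 = 3062 J.

W ≈ 3060 J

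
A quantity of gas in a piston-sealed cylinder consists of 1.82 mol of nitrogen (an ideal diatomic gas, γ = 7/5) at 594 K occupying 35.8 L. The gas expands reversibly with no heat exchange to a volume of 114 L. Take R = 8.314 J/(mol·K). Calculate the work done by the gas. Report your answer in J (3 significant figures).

W ≈ 8330 J

Adiabatic: TV^(γ−1) = const with γ = 7/5.
T₂ = T₁ (V₁/V₂)^(γ−1) = 594 × (35.8/114)^0.4 = 594 × 0.6292 = 373.7 K.
W_by = nCᵥ(T₁ − T₂) = (1.82)(20.79)(594 − 373.7) = 8332 J.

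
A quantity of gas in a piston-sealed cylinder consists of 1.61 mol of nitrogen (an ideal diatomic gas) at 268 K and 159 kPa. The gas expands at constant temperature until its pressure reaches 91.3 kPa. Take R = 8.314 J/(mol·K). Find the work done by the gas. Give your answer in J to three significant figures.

W ≈ 1990 J

Isothermal process: W = nRT ln(V₂/V₁) = nRT ln(P₁/P₂).
W = (1.61)(8.314)(268) × ln(159/91.3)
  = 3587 × ln(1.742) = 3587 × 0.5548
W_by_gas = 1990 J.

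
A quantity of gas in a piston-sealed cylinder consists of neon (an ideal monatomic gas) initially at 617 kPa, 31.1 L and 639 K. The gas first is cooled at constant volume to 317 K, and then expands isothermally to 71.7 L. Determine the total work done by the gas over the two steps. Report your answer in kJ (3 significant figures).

Step 1 (isochoric): W = 0 (constant volume).
After step 1: P = 306.1 kPa (V unchanged).
Step 2 (isothermal): W = P₁V₁ ln(V₂/V₁) = (9519) ln(71.7/31.1) = 7951 J.
W_total = 0 + 7951 = 7951 J.

W_total ≈ 7.95 kJ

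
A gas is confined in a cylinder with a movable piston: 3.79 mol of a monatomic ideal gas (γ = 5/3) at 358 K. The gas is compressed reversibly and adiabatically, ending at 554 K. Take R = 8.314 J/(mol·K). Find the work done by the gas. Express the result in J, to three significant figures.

W ≈ -9260 J

Adiabatic ⇒ Q = 0, so W_by = −ΔU = nCᵥ(T₁ − T₂).
Cᵥ = 3R/2 = 12.47 J/(mol·K).
W = (3.79)(12.47)(358 − 554) = -9264 J.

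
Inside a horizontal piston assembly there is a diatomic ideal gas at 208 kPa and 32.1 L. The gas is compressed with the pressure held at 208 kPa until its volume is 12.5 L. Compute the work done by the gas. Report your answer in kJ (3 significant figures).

Isobaric: W = P ΔV.
W = (208 kPa)(12.5 − 32.1 L) = (208)(-19.6) = -4077 J.

W ≈ -4.08 kJ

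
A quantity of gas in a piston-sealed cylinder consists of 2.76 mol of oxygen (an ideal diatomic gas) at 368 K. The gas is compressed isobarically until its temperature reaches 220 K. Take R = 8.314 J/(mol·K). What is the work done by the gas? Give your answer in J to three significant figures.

W ≈ -3400 J

Isobaric: W = P ΔV = nR ΔT.
W = (2.76)(8.314)(220 − 368) = -3396 J.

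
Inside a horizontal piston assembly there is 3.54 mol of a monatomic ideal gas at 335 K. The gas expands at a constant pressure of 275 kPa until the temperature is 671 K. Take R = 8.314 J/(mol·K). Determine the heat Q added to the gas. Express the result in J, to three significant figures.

Isobaric: W = nRΔT = (3.54)(8.314)(336) = 9889 J.
ΔU = nCᵥΔT with Cᵥ = 3R/2: ΔU = (3.54)(12.47)(336) = 14834 J.
Q = ΔU + W = 14834 + 9889 = 24723 J.

Q ≈ 24700 J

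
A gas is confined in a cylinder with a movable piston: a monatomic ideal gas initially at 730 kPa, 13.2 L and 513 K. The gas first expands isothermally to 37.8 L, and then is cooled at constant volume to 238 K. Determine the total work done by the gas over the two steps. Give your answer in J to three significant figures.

Step 1 (isothermal): W = P₁V₁ ln(V₂/V₁) = (9636) ln(37.8/13.2) = 10138 J.
Step 2 (isochoric): W = 0 (constant volume).
W_total = 10138 + 0 = 10138 J.

W_total ≈ 10100 J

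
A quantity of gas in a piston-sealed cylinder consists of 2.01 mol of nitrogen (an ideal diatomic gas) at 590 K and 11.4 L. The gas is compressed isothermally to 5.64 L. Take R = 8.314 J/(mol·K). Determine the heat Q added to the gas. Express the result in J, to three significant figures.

Isothermal ⇒ ΔU = 0, so Q = W = nRT ln(V₂/V₁).
Q = (2.01)(8.314)(590) ln(5.64/11.4) = 9860 × -0.7037 = -6938 J.

Q ≈ -6940 J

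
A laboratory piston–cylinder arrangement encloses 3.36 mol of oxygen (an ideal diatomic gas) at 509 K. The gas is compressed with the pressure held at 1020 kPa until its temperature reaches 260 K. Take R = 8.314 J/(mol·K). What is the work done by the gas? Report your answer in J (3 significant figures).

Isobaric: W = P ΔV = nR ΔT.
W = (3.36)(8.314)(260 − 509) = -6956 J.

W ≈ -6960 J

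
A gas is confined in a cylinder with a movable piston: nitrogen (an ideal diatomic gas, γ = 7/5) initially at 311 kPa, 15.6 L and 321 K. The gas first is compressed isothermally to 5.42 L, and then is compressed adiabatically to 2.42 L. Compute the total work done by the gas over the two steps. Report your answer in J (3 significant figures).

W_total ≈ -9750 J

Step 1 (isothermal): W = P₁V₁ ln(V₂/V₁) = (4852) ln(5.42/15.6) = -5129 J.
After step 1: P = 895.1 kPa, V = 5.42 L, T = 321 K.
Step 2 (adiabatic): W = (P₁V₁ − P₂V₂)/(γ−1) = (4852 − 6698)/0.4 = -4617 J.
W_total = -5129 − 4617 = -9746 J.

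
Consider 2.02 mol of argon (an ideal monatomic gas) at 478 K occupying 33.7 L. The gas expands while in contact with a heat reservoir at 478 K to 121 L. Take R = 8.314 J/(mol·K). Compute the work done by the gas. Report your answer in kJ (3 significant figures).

W ≈ 10.3 kJ

Isothermal: W = nRT ln(V₂/V₁).
W = (2.02)(8.314)(478) × ln(121/33.7)
  = 8028 × 1.278
W_by_gas = 10262 J.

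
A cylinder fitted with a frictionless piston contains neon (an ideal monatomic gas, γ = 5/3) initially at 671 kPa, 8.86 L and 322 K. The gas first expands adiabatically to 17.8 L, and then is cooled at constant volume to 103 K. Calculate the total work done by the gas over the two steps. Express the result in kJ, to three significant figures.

W_total ≈ 3.32 kJ

Step 1 (adiabatic): W = (P₁V₁ − P₂V₂)/(γ−1) = (5945 − 3734)/0.667 = 3317 J.
Step 2 (isochoric): W = 0 (constant volume).
W_total = 3317 + 0 = 3317 J.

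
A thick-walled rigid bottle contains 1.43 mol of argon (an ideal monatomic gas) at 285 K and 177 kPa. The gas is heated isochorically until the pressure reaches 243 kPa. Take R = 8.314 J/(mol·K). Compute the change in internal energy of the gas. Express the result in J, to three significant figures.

Constant volume ⇒ W = 0, so Q = ΔU = nCᵥΔT with Cᵥ = 3R/2 = 12.47 J/(mol·K).
At constant V, T₂/T₁ = P₂/P₁ ⇒ ΔT = T₁(P₂/P₁ − 1) = 285·(243/177 − 1) = 106.3 K.
ΔU = (1.43)(12.47)(106.3) = 1895 J.

ΔU ≈ 1900 J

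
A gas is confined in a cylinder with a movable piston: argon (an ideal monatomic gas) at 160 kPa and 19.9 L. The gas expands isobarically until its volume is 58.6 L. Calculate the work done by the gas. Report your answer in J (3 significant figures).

Isobaric: W = P ΔV.
W = (160 kPa)(58.6 − 19.9 L) = (160)(38.7) = 6192 J.

W ≈ 6190 J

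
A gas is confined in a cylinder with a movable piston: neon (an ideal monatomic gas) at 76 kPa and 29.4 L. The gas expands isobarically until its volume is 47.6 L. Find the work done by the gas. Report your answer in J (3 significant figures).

Isobaric: W = P ΔV.
W = (76 kPa)(47.6 − 29.4 L) = (76)(18.2) = 1383 J.

W ≈ 1380 J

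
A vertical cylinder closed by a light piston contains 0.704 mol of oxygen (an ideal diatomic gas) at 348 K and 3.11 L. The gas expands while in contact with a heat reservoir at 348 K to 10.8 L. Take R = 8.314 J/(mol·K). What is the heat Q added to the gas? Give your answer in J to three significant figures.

Isothermal ⇒ ΔU = 0, so Q = W = nRT ln(V₂/V₁).
Q = (0.704)(8.314)(348) ln(10.8/3.11) = 2037 × 1.245 = 2536 J.

Q ≈ 2540 J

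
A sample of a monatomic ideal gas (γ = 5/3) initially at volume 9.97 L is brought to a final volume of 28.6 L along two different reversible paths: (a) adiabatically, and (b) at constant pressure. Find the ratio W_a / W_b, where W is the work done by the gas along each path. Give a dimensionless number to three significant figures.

Path (a) adiabatic: W = P₁V₁(1 − (V₁/V₂)^(γ−1))/(γ−1) → W_a/(P₁V₁) = 0.757.
Path (b) isobaric: W = P₁(V₂ − V₁) → W_b/(P₁V₁) = 1.869.
W_a / W_b = 0.757 / 1.869 = 0.4051.

W_a / W_b ≈ 0.405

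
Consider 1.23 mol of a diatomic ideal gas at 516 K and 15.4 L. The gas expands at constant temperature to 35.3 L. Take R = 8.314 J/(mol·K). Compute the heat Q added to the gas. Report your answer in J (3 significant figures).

Q ≈ 4380 J

Isothermal ⇒ ΔU = 0, so Q = W = nRT ln(V₂/V₁).
Q = (1.23)(8.314)(516) ln(35.3/15.4) = 5277 × 0.8295 = 4377 J.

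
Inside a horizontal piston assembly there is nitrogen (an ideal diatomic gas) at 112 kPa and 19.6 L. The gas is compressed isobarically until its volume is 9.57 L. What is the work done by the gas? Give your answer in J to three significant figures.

Isobaric: W = P ΔV.
W = (112 kPa)(9.57 − 19.6 L) = (112)(-10.03) = -1123 J.

W ≈ -1120 J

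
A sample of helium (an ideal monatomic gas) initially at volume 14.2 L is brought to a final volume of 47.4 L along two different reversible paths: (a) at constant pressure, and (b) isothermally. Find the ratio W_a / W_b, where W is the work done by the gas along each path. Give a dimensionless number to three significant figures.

Path (a) isobaric: W = P₁(V₂ − V₁) → W_a/(P₁V₁) = 2.338.
Path (b) isothermal: W = P₁V₁ ln(V₂/V₁) → W_b/(P₁V₁) = 1.205.
W_a / W_b = 2.338 / 1.205 = 1.94.

W_a / W_b ≈ 1.94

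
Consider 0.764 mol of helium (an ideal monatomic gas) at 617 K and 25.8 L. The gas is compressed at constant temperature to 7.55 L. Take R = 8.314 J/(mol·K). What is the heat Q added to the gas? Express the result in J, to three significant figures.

Q ≈ -4820 J

Isothermal ⇒ ΔU = 0, so Q = W = nRT ln(V₂/V₁).
Q = (0.764)(8.314)(617) ln(7.55/25.8) = 3919 × -1.229 = -4816 J.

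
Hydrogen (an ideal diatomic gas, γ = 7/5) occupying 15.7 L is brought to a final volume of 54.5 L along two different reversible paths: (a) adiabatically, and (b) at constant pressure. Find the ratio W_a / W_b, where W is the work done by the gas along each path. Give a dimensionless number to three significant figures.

W_a / W_b ≈ 0.397

Path (a) adiabatic: W = P₁V₁(1 − (V₁/V₂)^(γ−1))/(γ−1) → W_a/(P₁V₁) = 0.9804.
Path (b) isobaric: W = P₁(V₂ − V₁) → W_b/(P₁V₁) = 2.471.
W_a / W_b = 0.9804 / 2.471 = 0.3967.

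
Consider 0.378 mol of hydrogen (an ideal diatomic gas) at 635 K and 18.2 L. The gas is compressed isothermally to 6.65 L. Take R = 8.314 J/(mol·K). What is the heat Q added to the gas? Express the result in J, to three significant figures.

Isothermal ⇒ ΔU = 0, so Q = W = nRT ln(V₂/V₁).
Q = (0.378)(8.314)(635) ln(6.65/18.2) = 1996 × -1.007 = -2009 J.

Q ≈ -2010 J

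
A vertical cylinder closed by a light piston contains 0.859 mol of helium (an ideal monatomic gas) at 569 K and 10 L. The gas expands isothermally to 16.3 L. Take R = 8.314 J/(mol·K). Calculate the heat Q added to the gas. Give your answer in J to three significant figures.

Isothermal ⇒ ΔU = 0, so Q = W = nRT ln(V₂/V₁).
Q = (0.859)(8.314)(569) ln(16.3/10) = 4064 × 0.4886 = 1985 J.

Q ≈ 1990 J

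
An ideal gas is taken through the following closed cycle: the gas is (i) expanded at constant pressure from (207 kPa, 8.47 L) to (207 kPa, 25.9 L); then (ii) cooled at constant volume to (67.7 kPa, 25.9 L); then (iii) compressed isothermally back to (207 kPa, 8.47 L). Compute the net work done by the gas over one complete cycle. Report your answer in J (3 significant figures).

W_net ≈ 1650 J

Leg (i): W = PΔV = (207)(25.9 − 8.47) = 3608 J.
Leg (ii): W = 0.
Leg (iii): W = PᵢVᵢ ln(V_f/Vᵢ) = (1753) ln(8.47/25.9) = -1960 J.
W_net = 3608 − 1960 = 1648 J.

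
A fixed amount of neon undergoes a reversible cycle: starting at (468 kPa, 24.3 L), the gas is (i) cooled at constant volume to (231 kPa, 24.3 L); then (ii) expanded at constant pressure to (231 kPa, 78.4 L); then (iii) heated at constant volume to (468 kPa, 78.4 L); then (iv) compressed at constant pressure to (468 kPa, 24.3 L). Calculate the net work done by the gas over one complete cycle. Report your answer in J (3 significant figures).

W_net ≈ -12800 J

Constant-volume legs do no work.
W(ii) = (231)(78.4 − 24.3) = 12497 J; W(iv) = (468)(24.3 − 78.4) = -25319 J.
W_net = 12497 − 25319 = -12822 J (the counter-clockwise enclosed area).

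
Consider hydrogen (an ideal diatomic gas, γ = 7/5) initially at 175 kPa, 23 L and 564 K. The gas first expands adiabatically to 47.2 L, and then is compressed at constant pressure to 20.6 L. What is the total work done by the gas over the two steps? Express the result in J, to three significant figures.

Step 1 (adiabatic): W = (P₁V₁ − P₂V₂)/(γ−1) = (4025 − 3019)/0.4 = 2515 J.
After step 1: P = 63.96 kPa, V = 47.2 L, T = 423.1 K.
Step 2 (isobaric): W = PΔV = (63.96 kPa)(20.6 − 47.2 L) = -1701 J.
W_total = 2515 − 1701 = 813.3 J.

W_total ≈ 813 J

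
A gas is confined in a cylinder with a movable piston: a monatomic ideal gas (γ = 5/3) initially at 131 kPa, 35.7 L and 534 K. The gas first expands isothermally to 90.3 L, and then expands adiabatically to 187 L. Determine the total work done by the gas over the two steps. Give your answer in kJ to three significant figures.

Step 1 (isothermal): W = P₁V₁ ln(V₂/V₁) = (4677) ln(90.3/35.7) = 4340 J.
After step 1: P = 51.79 kPa, V = 90.3 L, T = 534 K.
Step 2 (adiabatic): W = (P₁V₁ − P₂V₂)/(γ−1) = (4677 − 2879)/0.667 = 2697 J.
W_total = 4340 + 2697 = 7037 J.

W_total ≈ 7.04 kJ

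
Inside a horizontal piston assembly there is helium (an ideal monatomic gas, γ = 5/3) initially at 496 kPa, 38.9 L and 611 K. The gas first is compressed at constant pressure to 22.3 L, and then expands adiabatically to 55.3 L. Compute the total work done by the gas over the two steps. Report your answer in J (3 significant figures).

W_total ≈ -698 J

Step 1 (isobaric): W = PΔV = (496 kPa)(22.3 − 38.9 L) = -8234 J.
After step 1: P = 496 kPa, V = 22.3 L, T = 350.3 K.
Step 2 (adiabatic): W = (P₁V₁ − P₂V₂)/(γ−1) = (11061 − 6037)/0.667 = 7535 J.
W_total = -8234 + 7535 = -698.3 J.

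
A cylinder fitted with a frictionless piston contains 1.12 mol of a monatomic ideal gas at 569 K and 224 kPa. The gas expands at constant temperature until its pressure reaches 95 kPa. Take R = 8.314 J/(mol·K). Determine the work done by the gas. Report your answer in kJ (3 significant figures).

W ≈ 4.54 kJ

Isothermal process: W = nRT ln(V₂/V₁) = nRT ln(P₁/P₂).
W = (1.12)(8.314)(569) × ln(224/95)
  = 5298 × ln(2.358) = 5298 × 0.8578
W_by_gas = 4545 J.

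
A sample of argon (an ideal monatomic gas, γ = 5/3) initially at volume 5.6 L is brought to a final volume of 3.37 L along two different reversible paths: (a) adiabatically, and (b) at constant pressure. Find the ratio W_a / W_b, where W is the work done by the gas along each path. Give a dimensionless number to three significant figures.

Path (a) adiabatic: W = P₁V₁(1 − (V₁/V₂)^(γ−1))/(γ−1) → W_a/(P₁V₁) = -0.6044.
Path (b) isobaric: W = P₁(V₂ − V₁) → W_b/(P₁V₁) = -0.3982.
W_a / W_b = -0.6044 / -0.3982 = 1.518.

W_a / W_b ≈ 1.52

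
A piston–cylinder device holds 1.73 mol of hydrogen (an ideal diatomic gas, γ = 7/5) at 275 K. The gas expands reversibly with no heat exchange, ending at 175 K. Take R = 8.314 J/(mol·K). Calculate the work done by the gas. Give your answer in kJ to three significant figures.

W ≈ 3.60 kJ

Adiabatic ⇒ Q = 0, so W_by = −ΔU = nCᵥ(T₁ − T₂).
Cᵥ = 5R/2 = 20.79 J/(mol·K).
W = (1.73)(20.79)(275 − 175) = 3596 J.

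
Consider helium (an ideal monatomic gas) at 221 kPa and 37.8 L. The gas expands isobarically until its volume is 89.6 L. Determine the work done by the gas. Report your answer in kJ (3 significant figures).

W ≈ 11.4 kJ

Isobaric: W = P ΔV.
W = (221 kPa)(89.6 − 37.8 L) = (221)(51.8) = 11448 J.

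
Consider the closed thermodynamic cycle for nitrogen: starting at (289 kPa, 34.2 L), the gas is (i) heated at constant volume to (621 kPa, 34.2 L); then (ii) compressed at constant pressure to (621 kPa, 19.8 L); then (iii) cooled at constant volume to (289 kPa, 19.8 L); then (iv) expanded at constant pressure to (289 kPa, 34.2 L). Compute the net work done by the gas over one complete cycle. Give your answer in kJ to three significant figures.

W_net ≈ -4.78 kJ

Constant-volume legs do no work.
W(ii) = (621)(19.8 − 34.2) = -8942 J; W(iv) = (289)(34.2 − 19.8) = 4162 J.
W_net = -8942 + 4162 = -4781 J (the counter-clockwise enclosed area).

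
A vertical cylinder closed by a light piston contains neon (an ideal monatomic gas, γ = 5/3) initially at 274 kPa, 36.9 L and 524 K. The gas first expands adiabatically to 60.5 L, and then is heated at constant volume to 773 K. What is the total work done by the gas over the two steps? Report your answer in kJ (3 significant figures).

Step 1 (adiabatic): W = (P₁V₁ − P₂V₂)/(γ−1) = (10111 − 7272)/0.667 = 4259 J.
Step 2 (isochoric): W = 0 (constant volume).
W_total = 4259 + 0 = 4259 J.

W_total ≈ 4.26 kJ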